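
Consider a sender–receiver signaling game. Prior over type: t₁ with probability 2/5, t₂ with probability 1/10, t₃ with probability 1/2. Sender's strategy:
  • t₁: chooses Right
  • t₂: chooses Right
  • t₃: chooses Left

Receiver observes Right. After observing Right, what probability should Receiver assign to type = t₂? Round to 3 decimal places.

0.200

Apply Bayes' rule using the sender's strategy as the likelihood.
P(Right) = (2/5)·1 + (1/10)·1 + (1/2)·0 = 1/2
P(t₂ | Right) = ((1/10)·1) / (1/2) = (1/10) / (1/2) = 1/5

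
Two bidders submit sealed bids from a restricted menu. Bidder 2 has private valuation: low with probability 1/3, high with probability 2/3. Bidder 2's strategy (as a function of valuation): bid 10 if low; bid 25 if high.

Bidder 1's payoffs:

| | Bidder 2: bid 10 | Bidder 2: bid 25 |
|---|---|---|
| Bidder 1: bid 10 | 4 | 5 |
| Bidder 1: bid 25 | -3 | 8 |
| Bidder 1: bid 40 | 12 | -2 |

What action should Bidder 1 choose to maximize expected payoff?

bid 10

E[bid 10] = 1/3·(4) + 2/3·(5) = 14/3
E[bid 25] = 1/3·(-3) + 2/3·(8) = 13/3
E[bid 40] = 1/3·(12) + 2/3·(-2) = 8/3
Best response: bid 10 (14/3 is the largest).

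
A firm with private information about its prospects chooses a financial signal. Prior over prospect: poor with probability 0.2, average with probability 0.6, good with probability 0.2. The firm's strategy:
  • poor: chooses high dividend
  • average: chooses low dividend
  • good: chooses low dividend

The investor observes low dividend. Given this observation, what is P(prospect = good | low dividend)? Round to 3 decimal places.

Apply Bayes' rule using the sender's strategy as the likelihood.
P(low dividend) = 0.2·0 + 0.6·1 + 0.2·1 = 0.8
P(good | low dividend) = (0.2·1) / 0.8 = 0.2 / 0.8 = 0.25

0.250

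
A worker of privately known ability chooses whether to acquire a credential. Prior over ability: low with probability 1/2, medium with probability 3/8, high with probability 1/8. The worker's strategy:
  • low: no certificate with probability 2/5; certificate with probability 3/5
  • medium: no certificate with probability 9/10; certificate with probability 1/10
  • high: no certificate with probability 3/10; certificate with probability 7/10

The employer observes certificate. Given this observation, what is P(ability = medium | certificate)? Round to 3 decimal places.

P(certificate) = (1/2)·(3/5) + (3/8)·(1/10) + (1/8)·(7/10) = 17/40
P(medium | certificate) = ((3/8)·(1/10)) / (17/40) = (3/80) / (17/40) = 3/34

0.088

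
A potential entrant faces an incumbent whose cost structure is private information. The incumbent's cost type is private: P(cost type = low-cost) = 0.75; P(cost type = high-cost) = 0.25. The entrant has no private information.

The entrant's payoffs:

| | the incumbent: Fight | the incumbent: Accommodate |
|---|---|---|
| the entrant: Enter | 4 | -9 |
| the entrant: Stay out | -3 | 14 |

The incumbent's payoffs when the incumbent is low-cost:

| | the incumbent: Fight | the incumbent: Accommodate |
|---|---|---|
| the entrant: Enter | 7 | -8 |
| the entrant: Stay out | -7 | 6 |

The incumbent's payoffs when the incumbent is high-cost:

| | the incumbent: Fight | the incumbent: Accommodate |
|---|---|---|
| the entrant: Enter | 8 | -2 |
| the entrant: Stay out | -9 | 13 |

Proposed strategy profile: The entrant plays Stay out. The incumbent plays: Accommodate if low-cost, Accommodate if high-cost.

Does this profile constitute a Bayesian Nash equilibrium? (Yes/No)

Yes

The entrant plays Stay out: E[Stay out] = 0.75·(14) + 0.25·(14) = 14; E[Enter] = -9. Best-responding. ✓
The incumbent (cost type low-cost), facing Stay out: Fight gives -7, Accommodate gives 6. Proposed Accommodate is best. ✓
The incumbent (cost type high-cost), facing Stay out: Fight gives -9, Accommodate gives 13. Proposed Accommodate is best. ✓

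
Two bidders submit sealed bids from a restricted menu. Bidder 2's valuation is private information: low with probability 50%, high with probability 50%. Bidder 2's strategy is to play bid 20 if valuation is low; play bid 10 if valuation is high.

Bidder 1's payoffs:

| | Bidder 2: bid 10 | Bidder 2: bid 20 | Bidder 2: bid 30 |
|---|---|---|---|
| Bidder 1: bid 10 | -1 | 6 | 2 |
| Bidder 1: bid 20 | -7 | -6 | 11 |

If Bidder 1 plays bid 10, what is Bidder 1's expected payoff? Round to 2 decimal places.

2.50

E[bid 10] = 0.5·6 + 0.5·(-1) = 3 + (-0.5) = 2.5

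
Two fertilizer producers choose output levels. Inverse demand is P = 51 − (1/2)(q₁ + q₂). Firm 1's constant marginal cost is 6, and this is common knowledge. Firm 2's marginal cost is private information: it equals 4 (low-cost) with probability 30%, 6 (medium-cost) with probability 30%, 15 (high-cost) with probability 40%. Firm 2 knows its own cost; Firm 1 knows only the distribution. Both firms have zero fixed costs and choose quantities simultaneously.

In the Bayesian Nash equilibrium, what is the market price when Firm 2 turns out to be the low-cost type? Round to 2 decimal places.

Type-c best response for Firm 2: q₂(c) = (51 − c) − q₁/2.
Firm 1 maximizes expected profit; its first-order condition is 51 − q₁ − (1/2)E[q₂] − 6 = 0.
Substituting E[q₂] and solving: E[c₂] = 9, so q₁ = (51 − 2·6 + 9)/(3/2) = 32.
q₂(low-cost) = 31, so P = 51 − (1/2)·(32 + 31) = 19.5.

19.50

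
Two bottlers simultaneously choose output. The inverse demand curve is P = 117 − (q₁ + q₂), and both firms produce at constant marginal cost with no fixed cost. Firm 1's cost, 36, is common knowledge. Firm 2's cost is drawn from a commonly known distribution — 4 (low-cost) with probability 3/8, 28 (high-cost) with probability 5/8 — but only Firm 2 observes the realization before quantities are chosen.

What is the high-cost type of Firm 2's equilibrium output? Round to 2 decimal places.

Firm 2 with cost c maximizes (117 − (q₁+q₂) − c)·q₂, giving q₂(c) = (117 − c − q₁)/2.
E[c₂] = 3/8·4 + 5/8·28 = 19
Firm 1's FOC against E[q₂] yields q₁ = (117 − 2·36 + E[c₂])/3 = (117 − 72 + 19)/3 = 21.3333.
q₂(high-cost) = (117 − 28 − 21.3333)/2 = 33.8333.

33.83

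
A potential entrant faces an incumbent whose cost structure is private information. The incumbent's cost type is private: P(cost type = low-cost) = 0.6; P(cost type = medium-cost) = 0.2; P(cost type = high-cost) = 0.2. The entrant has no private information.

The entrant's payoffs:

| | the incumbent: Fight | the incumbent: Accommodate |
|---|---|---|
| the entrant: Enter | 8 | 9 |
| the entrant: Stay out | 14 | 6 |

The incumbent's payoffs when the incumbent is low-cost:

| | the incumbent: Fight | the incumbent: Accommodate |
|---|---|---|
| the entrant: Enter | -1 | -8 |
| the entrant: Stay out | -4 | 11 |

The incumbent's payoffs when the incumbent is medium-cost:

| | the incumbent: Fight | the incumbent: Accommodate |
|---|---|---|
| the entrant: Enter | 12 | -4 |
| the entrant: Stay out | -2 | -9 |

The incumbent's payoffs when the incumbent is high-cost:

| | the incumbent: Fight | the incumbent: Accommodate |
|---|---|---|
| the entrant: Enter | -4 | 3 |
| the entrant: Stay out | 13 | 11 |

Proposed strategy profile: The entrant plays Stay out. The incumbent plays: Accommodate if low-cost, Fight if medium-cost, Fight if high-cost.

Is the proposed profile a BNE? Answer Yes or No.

The entrant plays Stay out: E[Stay out] = 0.6·(6) + 0.2·(14) + 0.2·(14) = 9.2; E[Enter] = 8.6. Best-responding. ✓
The incumbent (cost type low-cost), facing Stay out: Fight gives -4, Accommodate gives 11. Proposed Accommodate is best. ✓
The incumbent (cost type medium-cost), facing Stay out: Fight gives -2, Accommodate gives -9. Proposed Fight is best. ✓
The incumbent (cost type high-cost), facing Stay out: Fight gives 13, Accommodate gives 11. Proposed Fight is best. ✓

Yes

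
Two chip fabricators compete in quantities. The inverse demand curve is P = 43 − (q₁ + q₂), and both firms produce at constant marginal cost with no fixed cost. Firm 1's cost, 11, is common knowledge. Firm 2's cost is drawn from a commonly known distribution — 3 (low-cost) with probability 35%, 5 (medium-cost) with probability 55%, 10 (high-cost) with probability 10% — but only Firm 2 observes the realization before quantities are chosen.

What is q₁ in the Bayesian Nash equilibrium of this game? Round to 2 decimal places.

Type-c best response for Firm 2: q₂(c) = (43 − c)/2 − q₁/2.
Firm 1 maximizes expected profit; its first-order condition is 43 − 2q₁ − E[q₂] − 11 = 0.
Substituting E[q₂] and solving: E[c₂] = 4.8, so q₁ = (43 − 2·11 + 4.8)/3 = 8.6.

8.60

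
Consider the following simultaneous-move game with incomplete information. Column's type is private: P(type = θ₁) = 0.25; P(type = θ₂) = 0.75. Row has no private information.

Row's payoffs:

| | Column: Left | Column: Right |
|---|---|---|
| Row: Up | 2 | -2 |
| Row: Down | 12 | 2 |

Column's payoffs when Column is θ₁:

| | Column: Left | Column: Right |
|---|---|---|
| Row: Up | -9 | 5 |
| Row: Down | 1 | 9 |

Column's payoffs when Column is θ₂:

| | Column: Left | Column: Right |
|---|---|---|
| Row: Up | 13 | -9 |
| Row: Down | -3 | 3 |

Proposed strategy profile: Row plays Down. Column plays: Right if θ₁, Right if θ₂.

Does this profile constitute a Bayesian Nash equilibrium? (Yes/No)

Row plays Down: E[Down] = 0.25·(2) + 0.75·(2) = 2; E[Up] = -2. Best-responding. ✓
Column (type θ₁), facing Down: Left gives 1, Right gives 9. Proposed Right is best. ✓
Column (type θ₂), facing Down: Left gives -3, Right gives 3. Proposed Right is best. ✓

Yes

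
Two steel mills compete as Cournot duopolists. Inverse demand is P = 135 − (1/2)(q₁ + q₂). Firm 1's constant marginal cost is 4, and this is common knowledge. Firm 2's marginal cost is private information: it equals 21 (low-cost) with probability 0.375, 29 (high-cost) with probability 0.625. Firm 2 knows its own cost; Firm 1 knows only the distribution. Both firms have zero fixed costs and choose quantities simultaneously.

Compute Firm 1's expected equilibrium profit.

5202

Each type of Firm 2 best-responds to q₁; Firm 1 best-responds to the expected q₂ over Firm 2's types.
Firm 2 with cost c maximizes (135 − (1/2)(q₁+q₂) − c)·q₂, giving q₂(c) = (135 − c − (1/2)q₁).
E[c₂] = 0.375·21 + 0.625·29 = 26
Firm 1's FOC against E[q₂] yields q₁ = (135 − 2·4 + E[c₂])/(3/2) = (135 − 8 + 26)/(3/2) = 102.
E[P] = 135 − (1/2)·(q₁ + E[q₂]) = 55; Firm 1's expected profit = (E[P] − 4)·q₁ = (55 − 4)·102 = 5202.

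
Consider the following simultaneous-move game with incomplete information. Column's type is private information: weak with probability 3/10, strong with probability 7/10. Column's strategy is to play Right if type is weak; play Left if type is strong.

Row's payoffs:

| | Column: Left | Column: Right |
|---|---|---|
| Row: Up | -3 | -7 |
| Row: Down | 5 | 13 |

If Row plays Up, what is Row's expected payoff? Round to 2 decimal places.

Take the expectation over Column's type, weighting each type's action by its prior probability.
E[Up] = 3/10·(-7) + 7/10·(-3) = (-21/10) + (-21/10) = -21/5

-4.20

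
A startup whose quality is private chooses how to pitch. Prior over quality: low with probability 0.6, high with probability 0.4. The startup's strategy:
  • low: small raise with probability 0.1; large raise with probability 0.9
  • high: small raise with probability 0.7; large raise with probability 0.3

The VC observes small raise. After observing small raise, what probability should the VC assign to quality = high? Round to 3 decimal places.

Apply Bayes' rule using the sender's strategy as the likelihood.
P(small raise) = 0.6·0.1 + 0.4·0.7 = 0.34
P(high | small raise) = (0.4·0.7) / 0.34 = 0.28 / 0.34 = 0.823529

0.824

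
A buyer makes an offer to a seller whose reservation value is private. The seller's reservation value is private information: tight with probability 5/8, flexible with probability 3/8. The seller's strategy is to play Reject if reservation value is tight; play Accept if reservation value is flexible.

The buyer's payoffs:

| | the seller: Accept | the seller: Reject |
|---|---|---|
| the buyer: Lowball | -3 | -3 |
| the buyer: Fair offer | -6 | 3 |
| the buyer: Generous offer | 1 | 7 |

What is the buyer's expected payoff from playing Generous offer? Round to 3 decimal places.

E[Generous offer] = 5/8·7 + 3/8·1 = 35/8 + 3/8 = 19/4

4.750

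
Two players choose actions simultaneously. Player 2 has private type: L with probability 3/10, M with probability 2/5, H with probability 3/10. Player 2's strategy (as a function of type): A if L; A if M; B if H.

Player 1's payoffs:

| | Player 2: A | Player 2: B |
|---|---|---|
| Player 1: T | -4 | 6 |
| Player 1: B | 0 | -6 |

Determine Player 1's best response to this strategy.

E[T] = 3/10·(-4) + 2/5·(-4) + 3/10·(6) = -1
E[B] = 3/10·(0) + 2/5·(0) + 3/10·(-6) = -9/5
Best response: T (-1 is the largest).

T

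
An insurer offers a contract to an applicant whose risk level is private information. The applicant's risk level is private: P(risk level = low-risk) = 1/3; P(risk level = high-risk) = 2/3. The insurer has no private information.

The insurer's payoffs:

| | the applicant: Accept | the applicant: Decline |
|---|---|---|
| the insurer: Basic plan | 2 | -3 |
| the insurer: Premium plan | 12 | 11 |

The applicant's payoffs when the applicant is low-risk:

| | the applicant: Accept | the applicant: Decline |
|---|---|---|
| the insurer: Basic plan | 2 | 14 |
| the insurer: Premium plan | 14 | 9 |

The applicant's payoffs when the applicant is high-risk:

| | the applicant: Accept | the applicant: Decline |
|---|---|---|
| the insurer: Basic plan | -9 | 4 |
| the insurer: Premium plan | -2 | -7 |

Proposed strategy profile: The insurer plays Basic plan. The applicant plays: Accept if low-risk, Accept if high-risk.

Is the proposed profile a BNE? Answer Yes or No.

No

The insurer plays Basic plan: E[Basic plan] = 1/3·(2) + 2/3·(2) = 2; E[Premium plan] = 12. Not best-responding. ✗
The applicant (risk level low-risk), facing Basic plan: Accept gives 2, Decline gives 14. Proposed Accept is not best — profitable deviation exists. ✗
The applicant (risk level high-risk), facing Basic plan: Accept gives -9, Decline gives 4. Proposed Accept is not best — profitable deviation exists. ✗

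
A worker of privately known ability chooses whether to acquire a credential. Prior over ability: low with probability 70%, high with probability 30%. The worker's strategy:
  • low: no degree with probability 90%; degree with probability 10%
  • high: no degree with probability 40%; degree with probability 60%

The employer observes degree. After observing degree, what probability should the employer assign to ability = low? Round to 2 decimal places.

P(degree) = 0.7·0.1 + 0.3·0.6 = 0.25
P(low | degree) = (0.7·0.1) / 0.25 = 0.07 / 0.25 = 0.28

0.28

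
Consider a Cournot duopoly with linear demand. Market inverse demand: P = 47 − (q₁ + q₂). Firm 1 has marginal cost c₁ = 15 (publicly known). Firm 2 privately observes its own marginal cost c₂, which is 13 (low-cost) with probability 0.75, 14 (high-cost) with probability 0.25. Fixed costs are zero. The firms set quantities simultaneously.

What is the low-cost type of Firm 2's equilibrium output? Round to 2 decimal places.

Type-c best response for Firm 2: q₂(c) = (47 − c)/2 − q₁/2.
Firm 1 maximizes expected profit; its first-order condition is 47 − 2q₁ − E[q₂] − 15 = 0.
Substituting E[q₂] and solving: E[c₂] = 13.25, so q₁ = (47 − 2·15 + 13.25)/3 = 10.0833.
q₂(low-cost) = (47 − 13 − 10.0833)/2 = 11.9583.

11.96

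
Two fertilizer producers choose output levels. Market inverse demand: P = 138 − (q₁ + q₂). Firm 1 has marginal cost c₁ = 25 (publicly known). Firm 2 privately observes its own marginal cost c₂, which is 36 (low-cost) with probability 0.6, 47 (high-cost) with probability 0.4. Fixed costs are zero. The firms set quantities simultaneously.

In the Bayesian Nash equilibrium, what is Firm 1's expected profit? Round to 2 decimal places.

Each type of Firm 2 best-responds to q₁; Firm 1 best-responds to the expected q₂ over Firm 2's types.
Firm 2 with cost c maximizes (138 − (q₁+q₂) − c)·q₂, giving q₂(c) = (138 − c − q₁)/2.
E[c₂] = 0.6·36 + 0.4·47 = 40.4
Firm 1's FOC against E[q₂] yields q₁ = (138 − 2·25 + E[c₂])/3 = (138 − 50 + 40.4)/3 = 42.8.
E[P] = 138 − (q₁ + E[q₂]) = 67.8; Firm 1's expected profit = (E[P] − 25)·q₁ = (67.8 − 25)·42.8 = 1831.84.

1831.84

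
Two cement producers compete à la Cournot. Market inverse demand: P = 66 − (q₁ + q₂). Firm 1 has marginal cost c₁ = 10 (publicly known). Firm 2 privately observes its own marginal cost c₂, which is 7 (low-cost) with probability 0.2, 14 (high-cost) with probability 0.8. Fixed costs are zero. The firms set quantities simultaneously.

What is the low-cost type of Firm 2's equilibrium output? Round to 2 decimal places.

19.73

Each type of Firm 2 best-responds to q₁; Firm 1 best-responds to the expected q₂ over Firm 2's types.
Firm 2 with cost c maximizes (66 − (q₁+q₂) − c)·q₂, giving q₂(c) = (66 − c − q₁)/2.
E[c₂] = 0.2·7 + 0.8·14 = 12.6
Firm 1's FOC against E[q₂] yields q₁ = (66 − 2·10 + E[c₂])/3 = (66 − 20 + 12.6)/3 = 19.5333.
q₂(low-cost) = (66 − 7 − 19.5333)/2 = 19.7333.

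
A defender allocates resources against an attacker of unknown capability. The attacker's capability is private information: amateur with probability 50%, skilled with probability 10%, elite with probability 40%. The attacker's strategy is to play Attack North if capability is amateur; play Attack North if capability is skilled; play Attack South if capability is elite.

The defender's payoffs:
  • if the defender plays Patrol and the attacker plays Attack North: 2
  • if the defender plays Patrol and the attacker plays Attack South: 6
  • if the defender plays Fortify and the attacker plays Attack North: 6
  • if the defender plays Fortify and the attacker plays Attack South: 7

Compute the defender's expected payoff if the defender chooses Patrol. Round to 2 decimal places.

3.60

E[Patrol] = 0.5·2 + 0.1·2 + 0.4·6 = 1 + 0.2 + 2.4 = 3.6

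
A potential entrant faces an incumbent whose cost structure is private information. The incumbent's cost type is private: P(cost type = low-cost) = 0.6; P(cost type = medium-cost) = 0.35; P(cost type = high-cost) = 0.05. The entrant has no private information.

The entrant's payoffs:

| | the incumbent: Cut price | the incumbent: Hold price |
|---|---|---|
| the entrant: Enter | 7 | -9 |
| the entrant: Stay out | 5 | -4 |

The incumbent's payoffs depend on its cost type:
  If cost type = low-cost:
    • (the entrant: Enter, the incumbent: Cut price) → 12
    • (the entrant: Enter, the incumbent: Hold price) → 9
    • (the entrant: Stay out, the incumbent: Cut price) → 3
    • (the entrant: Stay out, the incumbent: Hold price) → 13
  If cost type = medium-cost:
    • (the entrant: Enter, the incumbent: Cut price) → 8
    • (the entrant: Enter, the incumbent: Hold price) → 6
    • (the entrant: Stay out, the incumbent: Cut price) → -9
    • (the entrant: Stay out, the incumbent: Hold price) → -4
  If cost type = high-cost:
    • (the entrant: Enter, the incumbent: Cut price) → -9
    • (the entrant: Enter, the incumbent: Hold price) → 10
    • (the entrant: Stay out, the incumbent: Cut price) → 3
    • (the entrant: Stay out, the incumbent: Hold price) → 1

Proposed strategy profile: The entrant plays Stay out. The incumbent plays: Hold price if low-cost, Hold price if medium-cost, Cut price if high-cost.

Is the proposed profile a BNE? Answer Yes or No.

A profile is a BNE iff every type of every player is best-responding given beliefs about the other side.
The entrant plays Stay out: E[Stay out] = 0.6·(-4) + 0.35·(-4) + 0.05·(5) = -3.55; E[Enter] = -8.2. Best-responding. ✓
The incumbent (cost type low-cost), facing Stay out: Cut price gives 3, Hold price gives 13. Proposed Hold price is best. ✓
The incumbent (cost type medium-cost), facing Stay out: Cut price gives -9, Hold price gives -4. Proposed Hold price is best. ✓
The incumbent (cost type high-cost), facing Stay out: Cut price gives 3, Hold price gives 1. Proposed Cut price is best. ✓

Yes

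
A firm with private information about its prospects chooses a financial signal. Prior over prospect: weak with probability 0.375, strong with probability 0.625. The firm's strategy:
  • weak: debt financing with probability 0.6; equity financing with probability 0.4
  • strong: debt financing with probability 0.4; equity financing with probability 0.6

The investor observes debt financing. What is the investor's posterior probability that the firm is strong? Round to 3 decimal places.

0.526

P(debt financing) = 0.375·0.6 + 0.625·0.4 = 0.475
P(strong | debt financing) = (0.625·0.4) / 0.475 = 0.25 / 0.475 = 0.526316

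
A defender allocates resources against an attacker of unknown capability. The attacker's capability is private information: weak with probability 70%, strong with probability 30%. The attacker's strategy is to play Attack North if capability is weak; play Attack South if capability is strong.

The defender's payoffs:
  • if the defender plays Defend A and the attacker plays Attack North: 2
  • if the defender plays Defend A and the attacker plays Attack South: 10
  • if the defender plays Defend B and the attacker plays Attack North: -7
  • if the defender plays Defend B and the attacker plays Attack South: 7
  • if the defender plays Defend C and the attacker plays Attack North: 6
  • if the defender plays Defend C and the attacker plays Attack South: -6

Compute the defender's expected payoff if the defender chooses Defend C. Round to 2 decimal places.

E[Defend C] = 0.7·6 + 0.3·(-6) = 4.2 + (-1.8) = 2.4

2.40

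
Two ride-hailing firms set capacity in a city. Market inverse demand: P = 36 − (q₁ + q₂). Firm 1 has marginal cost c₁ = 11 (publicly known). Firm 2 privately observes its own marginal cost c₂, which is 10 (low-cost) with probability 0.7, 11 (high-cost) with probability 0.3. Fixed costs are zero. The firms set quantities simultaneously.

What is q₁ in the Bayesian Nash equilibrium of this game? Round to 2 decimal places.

8.10

Firm 2 with cost c maximizes (36 − (q₁+q₂) − c)·q₂, giving q₂(c) = (36 − c − q₁)/2.
E[c₂] = 0.7·10 + 0.3·11 = 10.3
Firm 1's FOC against E[q₂] yields q₁ = (36 − 2·11 + E[c₂])/3 = (36 − 22 + 10.3)/3 = 8.1.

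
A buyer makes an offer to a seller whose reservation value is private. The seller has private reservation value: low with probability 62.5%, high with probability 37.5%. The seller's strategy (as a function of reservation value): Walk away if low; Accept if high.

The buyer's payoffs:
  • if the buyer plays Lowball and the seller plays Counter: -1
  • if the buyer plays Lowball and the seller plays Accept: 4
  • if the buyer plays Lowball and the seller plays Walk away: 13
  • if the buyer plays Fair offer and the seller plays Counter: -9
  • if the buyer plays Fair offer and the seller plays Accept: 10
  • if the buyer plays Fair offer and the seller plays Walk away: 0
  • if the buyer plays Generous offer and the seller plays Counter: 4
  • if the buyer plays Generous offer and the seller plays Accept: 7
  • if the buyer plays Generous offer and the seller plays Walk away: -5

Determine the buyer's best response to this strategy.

E[Lowball] = 0.625·(13) + 0.375·(4) = 9.625
E[Fair offer] = 0.625·(0) + 0.375·(10) = 3.75
E[Generous offer] = 0.625·(-5) + 0.375·(7) = -0.5
Best response: Lowball (9.625 is the largest).

Lowball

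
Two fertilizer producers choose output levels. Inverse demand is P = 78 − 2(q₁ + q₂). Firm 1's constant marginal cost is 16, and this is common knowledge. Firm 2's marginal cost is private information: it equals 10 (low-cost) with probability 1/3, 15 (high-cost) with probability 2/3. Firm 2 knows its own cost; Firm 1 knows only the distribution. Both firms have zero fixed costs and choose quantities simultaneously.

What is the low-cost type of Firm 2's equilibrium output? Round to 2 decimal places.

12.06

Type-c best response for Firm 2: q₂(c) = (78 − c)/4 − q₁/2.
Firm 1 maximizes expected profit; its first-order condition is 78 − 4q₁ − 2E[q₂] − 16 = 0.
Substituting E[q₂] and solving: E[c₂] = 13.3333, so q₁ = (78 − 2·16 + 13.3333)/6 = 9.88889.
q₂(low-cost) = (78 − 10 − 2·9.88889)/4 = 12.0556.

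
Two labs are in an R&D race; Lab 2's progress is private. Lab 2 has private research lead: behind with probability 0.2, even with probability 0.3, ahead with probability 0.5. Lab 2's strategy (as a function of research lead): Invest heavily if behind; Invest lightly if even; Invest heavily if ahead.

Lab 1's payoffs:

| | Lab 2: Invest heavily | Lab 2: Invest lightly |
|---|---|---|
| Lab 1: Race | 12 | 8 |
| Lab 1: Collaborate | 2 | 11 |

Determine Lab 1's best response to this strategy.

Compute Lab 1's expected payoff for each action, taking the expectation over Lab 2's type.
E[Race] = 0.2·(12) + 0.3·(8) + 0.5·(12) = 10.8
E[Collaborate] = 0.2·(2) + 0.3·(11) + 0.5·(2) = 4.7
Best response: Race (10.8 is the largest).

Race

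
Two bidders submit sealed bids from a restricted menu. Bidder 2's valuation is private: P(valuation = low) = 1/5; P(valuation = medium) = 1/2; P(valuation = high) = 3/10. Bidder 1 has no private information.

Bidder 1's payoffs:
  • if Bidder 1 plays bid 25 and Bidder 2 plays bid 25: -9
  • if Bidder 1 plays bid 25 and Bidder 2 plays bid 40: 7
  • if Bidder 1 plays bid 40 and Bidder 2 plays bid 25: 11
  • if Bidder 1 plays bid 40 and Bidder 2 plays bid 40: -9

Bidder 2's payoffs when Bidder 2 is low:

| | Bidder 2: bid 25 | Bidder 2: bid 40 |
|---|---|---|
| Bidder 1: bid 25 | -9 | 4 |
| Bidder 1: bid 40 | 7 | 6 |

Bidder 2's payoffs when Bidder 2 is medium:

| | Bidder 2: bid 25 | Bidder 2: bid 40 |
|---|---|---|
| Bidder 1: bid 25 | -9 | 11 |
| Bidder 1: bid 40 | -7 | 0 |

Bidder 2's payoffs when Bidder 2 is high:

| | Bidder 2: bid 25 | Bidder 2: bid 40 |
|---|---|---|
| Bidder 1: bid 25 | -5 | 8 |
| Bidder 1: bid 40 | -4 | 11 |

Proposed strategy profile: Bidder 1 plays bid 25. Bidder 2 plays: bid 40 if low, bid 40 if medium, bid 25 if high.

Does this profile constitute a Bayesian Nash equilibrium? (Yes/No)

No

Bidder 1 plays bid 25: E[bid 25] = 1/5·(7) + 1/2·(7) + 3/10·(-9) = 11/5; E[bid 40] = -3. Best-responding. ✓
Bidder 2 (valuation low), facing bid 25: bid 25 gives -9, bid 40 gives 4. Proposed bid 40 is best. ✓
Bidder 2 (valuation medium), facing bid 25: bid 25 gives -9, bid 40 gives 11. Proposed bid 40 is best. ✓
Bidder 2 (valuation high), facing bid 25: bid 25 gives -5, bid 40 gives 8. Proposed bid 25 is not best — profitable deviation exists. ✗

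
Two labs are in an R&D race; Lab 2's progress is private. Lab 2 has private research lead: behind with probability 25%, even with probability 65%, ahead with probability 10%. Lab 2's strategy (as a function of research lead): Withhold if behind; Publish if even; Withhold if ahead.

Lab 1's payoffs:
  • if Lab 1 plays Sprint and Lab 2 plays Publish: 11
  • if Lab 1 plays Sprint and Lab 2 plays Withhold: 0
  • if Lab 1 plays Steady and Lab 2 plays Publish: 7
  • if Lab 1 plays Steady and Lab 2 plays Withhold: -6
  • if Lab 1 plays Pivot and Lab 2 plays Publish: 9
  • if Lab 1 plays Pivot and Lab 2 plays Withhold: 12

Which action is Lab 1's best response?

E[Sprint] = 0.25·(0) + 0.65·(11) + 0.1·(0) = 7.15
E[Steady] = 0.25·(-6) + 0.65·(7) + 0.1·(-6) = 2.45
E[Pivot] = 0.25·(12) + 0.65·(9) + 0.1·(12) = 10.05
Best response: Pivot (10.05 is the largest).

Pivot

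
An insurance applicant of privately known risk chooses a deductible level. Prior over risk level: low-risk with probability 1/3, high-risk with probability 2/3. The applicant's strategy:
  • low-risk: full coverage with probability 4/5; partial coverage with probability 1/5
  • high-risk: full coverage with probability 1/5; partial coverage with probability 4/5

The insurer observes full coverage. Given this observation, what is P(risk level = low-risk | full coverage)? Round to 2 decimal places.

0.67

P(full coverage) = (1/3)·(4/5) + (2/3)·(1/5) = 2/5
P(low-risk | full coverage) = ((1/3)·(4/5)) / (2/5) = (4/15) / (2/5) = 2/3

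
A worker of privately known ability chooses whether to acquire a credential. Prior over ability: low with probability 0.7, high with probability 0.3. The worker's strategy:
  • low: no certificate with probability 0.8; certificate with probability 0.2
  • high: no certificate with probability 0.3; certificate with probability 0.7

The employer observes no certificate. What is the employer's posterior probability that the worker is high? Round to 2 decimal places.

P(no certificate) = 0.7·0.8 + 0.3·0.3 = 0.65
P(high | no certificate) = (0.3·0.3) / 0.65 = 0.09 / 0.65 = 0.138462

0.14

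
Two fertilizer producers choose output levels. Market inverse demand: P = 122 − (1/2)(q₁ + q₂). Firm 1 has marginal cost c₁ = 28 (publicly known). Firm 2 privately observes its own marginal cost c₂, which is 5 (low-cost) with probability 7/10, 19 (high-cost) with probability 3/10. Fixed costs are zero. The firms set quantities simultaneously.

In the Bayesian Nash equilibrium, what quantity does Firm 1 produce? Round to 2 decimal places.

Firm 2 with cost c maximizes (122 − (1/2)(q₁+q₂) − c)·q₂, giving q₂(c) = (122 − c − (1/2)q₁).
E[c₂] = 7/10·5 + 3/10·19 = 9.2
Firm 1's FOC against E[q₂] yields q₁ = (122 − 2·28 + E[c₂])/(3/2) = (122 − 56 + 9.2)/(3/2) = 50.1333.

50.13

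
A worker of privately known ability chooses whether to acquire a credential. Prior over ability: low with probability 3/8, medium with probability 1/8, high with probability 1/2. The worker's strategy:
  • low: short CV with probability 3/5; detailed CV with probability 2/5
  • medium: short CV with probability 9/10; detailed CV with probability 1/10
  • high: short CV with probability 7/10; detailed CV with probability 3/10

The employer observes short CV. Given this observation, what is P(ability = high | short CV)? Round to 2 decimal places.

P(short CV) = (3/8)·(3/5) + (1/8)·(9/10) + (1/2)·(7/10) = 11/16
P(high | short CV) = ((1/2)·(7/10)) / (11/16) = (7/20) / (11/16) = 28/55

0.51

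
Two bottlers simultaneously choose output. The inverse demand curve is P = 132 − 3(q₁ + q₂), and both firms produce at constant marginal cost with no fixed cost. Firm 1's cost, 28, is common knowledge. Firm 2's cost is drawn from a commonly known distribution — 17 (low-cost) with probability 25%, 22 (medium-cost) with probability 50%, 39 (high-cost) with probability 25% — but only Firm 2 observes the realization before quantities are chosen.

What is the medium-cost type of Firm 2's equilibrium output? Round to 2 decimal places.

12.72

Each type of Firm 2 best-responds to q₁; Firm 1 best-responds to the expected q₂ over Firm 2's types.
Firm 2 with cost c maximizes (132 − 3(q₁+q₂) − c)·q₂, giving q₂(c) = (132 − c − 3q₁)/6.
E[c₂] = 0.25·17 + 0.5·22 + 0.25·39 = 25
Firm 1's FOC against E[q₂] yields q₁ = (132 − 2·28 + E[c₂])/9 = (132 − 56 + 25)/9 = 11.2222.
q₂(medium-cost) = (132 − 22 − 3·11.2222)/6 = 12.7222.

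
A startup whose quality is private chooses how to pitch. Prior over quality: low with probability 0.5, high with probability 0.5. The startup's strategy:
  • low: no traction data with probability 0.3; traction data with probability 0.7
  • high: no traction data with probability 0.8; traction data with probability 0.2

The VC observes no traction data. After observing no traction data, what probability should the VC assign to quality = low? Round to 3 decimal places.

0.273

Apply Bayes' rule using the sender's strategy as the likelihood.
P(no traction data) = 0.5·0.3 + 0.5·0.8 = 0.55
P(low | no traction data) = (0.5·0.3) / 0.55 = 0.15 / 0.55 = 0.272727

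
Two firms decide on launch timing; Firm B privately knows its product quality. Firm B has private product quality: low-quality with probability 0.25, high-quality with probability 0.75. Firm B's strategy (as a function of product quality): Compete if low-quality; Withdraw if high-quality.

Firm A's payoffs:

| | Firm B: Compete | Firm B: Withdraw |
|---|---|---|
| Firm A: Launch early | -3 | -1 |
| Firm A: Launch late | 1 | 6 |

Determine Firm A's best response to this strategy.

E[Launch early] = 0.25·(-3) + 0.75·(-1) = -1.5
E[Launch late] = 0.25·(1) + 0.75·(6) = 4.75
Best response: Launch late (4.75 is the largest).

Launch late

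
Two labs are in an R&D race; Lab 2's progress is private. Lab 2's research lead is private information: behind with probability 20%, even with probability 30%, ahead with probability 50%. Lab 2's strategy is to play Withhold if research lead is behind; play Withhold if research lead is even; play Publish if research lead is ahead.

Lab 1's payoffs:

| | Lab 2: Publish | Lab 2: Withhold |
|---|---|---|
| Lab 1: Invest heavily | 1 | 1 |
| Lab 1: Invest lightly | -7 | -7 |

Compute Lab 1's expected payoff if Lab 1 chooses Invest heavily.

1

Take the expectation over Lab 2's research lead, weighting each type's action by its prior probability.
E[Invest heavily] = 0.2·1 + 0.3·1 + 0.5·1 = 0.2 + 0.3 + 0.5 = 1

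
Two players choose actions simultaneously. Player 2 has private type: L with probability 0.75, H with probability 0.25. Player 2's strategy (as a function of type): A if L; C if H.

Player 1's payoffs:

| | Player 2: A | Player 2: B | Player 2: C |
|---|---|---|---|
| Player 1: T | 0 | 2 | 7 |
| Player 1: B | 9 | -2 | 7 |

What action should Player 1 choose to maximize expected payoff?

B

Compute Player 1's expected payoff for each action, taking the expectation over Player 2's type.
E[T] = 0.75·(0) + 0.25·(7) = 1.75
E[B] = 0.75·(9) + 0.25·(7) = 8.5
Best response: B (8.5 is the largest).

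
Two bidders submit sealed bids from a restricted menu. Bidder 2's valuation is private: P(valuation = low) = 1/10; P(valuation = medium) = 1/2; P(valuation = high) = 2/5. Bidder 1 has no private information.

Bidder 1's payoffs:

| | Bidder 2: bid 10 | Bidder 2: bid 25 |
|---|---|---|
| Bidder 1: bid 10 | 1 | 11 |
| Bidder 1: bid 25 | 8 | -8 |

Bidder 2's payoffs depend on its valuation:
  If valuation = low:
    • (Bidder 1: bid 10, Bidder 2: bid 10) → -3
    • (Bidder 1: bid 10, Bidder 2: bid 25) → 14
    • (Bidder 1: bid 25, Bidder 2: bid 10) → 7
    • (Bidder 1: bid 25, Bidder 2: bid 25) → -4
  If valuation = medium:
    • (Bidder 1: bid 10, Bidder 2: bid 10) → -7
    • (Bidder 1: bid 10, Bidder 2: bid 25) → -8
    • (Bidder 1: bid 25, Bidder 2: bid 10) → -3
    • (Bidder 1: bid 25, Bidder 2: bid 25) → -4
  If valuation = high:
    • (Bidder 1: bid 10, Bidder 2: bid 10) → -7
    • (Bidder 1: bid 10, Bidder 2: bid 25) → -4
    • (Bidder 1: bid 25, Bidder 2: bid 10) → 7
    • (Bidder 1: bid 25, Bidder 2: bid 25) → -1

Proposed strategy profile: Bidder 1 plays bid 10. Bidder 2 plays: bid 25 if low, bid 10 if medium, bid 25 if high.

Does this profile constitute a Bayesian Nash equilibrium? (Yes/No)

A profile is a BNE iff every type of every player is best-responding given beliefs about the other side.
Bidder 1 plays bid 10: E[bid 10] = 1/10·(11) + 1/2·(1) + 2/5·(11) = 6; E[bid 25] = 0. Best-responding. ✓
Bidder 2 (valuation low), facing bid 10: bid 10 gives -3, bid 25 gives 14. Proposed bid 25 is best. ✓
Bidder 2 (valuation medium), facing bid 10: bid 10 gives -7, bid 25 gives -8. Proposed bid 10 is best. ✓
Bidder 2 (valuation high), facing bid 10: bid 10 gives -7, bid 25 gives -4. Proposed bid 25 is best. ✓

Yes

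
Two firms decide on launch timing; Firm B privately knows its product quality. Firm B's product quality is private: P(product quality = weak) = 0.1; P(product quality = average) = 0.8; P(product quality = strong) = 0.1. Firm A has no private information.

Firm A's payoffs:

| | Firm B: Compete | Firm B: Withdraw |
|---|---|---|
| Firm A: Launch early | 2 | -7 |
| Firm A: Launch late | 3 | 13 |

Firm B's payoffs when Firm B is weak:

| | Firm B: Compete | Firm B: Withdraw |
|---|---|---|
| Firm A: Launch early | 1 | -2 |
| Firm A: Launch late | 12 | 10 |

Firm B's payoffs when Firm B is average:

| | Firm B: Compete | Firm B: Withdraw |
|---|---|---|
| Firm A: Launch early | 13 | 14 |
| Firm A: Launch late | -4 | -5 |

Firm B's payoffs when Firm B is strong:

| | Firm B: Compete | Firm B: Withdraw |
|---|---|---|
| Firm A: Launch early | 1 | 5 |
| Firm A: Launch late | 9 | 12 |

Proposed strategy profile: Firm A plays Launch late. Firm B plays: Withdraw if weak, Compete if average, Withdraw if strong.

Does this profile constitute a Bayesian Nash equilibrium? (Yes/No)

No

Firm A plays Launch late: E[Launch late] = 0.1·(13) + 0.8·(3) + 0.1·(13) = 5; E[Launch early] = 0.2. Best-responding. ✓
Firm B (product quality weak), facing Launch late: Compete gives 12, Withdraw gives 10. Proposed Withdraw is not best — profitable deviation exists. ✗
Firm B (product quality average), facing Launch late: Compete gives -4, Withdraw gives -5. Proposed Compete is best. ✓
Firm B (product quality strong), facing Launch late: Compete gives 9, Withdraw gives 12. Proposed Withdraw is best. ✓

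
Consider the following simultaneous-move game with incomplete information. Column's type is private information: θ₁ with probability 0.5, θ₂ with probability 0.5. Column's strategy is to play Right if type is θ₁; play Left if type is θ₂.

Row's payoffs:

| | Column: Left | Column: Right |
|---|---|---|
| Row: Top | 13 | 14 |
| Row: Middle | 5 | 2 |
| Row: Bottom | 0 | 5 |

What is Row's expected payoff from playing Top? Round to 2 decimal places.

E[Top] = 0.5·14 + 0.5·13 = 7 + 6.5 = 13.5

13.50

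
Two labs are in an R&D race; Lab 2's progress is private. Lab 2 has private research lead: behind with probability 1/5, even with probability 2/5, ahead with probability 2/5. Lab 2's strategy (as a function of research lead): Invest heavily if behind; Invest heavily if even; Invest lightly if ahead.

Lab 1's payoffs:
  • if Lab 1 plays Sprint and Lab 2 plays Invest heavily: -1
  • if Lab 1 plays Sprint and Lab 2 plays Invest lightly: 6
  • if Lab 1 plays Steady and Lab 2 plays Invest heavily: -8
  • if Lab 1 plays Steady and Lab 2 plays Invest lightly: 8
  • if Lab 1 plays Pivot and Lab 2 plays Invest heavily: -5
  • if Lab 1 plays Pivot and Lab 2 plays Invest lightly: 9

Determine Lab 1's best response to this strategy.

E[Sprint] = 1/5·(-1) + 2/5·(-1) + 2/5·(6) = 9/5
E[Steady] = 1/5·(-8) + 2/5·(-8) + 2/5·(8) = -8/5
E[Pivot] = 1/5·(-5) + 2/5·(-5) + 2/5·(9) = 3/5
Best response: Sprint (9/5 is the largest).

Sprint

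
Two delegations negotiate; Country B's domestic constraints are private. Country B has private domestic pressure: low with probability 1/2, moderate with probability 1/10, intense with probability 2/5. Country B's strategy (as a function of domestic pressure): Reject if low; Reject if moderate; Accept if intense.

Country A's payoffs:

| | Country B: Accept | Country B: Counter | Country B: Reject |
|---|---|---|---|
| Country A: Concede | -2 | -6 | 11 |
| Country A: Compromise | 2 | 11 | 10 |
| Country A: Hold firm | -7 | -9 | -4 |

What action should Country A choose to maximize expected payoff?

Compromise

Compute Country A's expected payoff for each action, taking the expectation over Country B's type.
E[Concede] = 1/2·(11) + 1/10·(11) + 2/5·(-2) = 29/5
E[Compromise] = 1/2·(10) + 1/10·(10) + 2/5·(2) = 34/5
E[Hold firm] = 1/2·(-4) + 1/10·(-4) + 2/5·(-7) = -26/5
Best response: Compromise (34/5 is the largest).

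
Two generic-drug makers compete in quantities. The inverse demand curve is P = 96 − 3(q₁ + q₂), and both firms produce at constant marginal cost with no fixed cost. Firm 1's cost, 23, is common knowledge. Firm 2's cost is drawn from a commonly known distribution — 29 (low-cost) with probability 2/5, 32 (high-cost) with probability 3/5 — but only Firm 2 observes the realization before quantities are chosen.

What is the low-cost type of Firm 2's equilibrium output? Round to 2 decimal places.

Type-c best response for Firm 2: q₂(c) = (96 − c)/6 − q₁/2.
Firm 1 maximizes expected profit; its first-order condition is 96 − 6q₁ − 3E[q₂] − 23 = 0.
Substituting E[q₂] and solving: E[c₂] = 30.8, so q₁ = (96 − 2·23 + 30.8)/9 = 8.97778.
q₂(low-cost) = (96 − 29 − 3·8.97778)/6 = 6.67778.

6.68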